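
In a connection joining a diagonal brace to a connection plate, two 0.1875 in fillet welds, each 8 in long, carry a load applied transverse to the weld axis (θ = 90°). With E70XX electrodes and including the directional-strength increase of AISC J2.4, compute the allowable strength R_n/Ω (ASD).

E70XX → F_EXX = 70 ksi.
t_e = 0.707 × 0.1875 = 0.1326 in; A_we = 0.1326 × 16 = 2.121 in².
Directional factor: 1.0 + 0.5 sin^1.5(90°) = 1.5.
F_nw = 0.6 × 70 × 1.5 = 63 ksi.
R_n/Ω = (63 × 2.121) / 2.0 = 66.81 kip.

R_n/Ω ≈ 66.8 kip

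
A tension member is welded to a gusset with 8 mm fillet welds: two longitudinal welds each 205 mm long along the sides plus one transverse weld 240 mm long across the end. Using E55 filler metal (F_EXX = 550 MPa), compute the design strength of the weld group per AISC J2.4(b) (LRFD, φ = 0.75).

t_e = 0.707 × 8 = 5.656 mm.
R_nwl = 0.6 × 550 × 5.656 × 410 × 10⁻³ = 765.3 kN (longitudinal, 2 welds).
R_nwt = 0.6 × 550 × 5.656 × 240 × 10⁻³ = 448 kN (transverse, base value).
(i) R_nwl + R_nwt = 1213 kN; (ii) 0.85 R_nwl + 1.5 R_nwt = 1322 kN.
R_n = max = 1322 kN [governs: (ii)]; φR_n = 991.8 kN.

φR_n ≈ 992 kN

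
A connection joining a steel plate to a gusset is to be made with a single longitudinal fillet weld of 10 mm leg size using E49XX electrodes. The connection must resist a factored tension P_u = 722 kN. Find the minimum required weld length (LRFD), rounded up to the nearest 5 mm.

L = 465 mm

E49XX → F_EXX = 490 MPa.
Throat t_e = 0.707 × 10 = 7.07 mm.
φr_n = 0.75 × 0.6 × 490 × 7.07 × 10⁻³ = 1.559 kN/mm.
L_req = P_u / φr_n = 722 / 1.559 = 463.1 mm total.
Round up → use L = 465 mm.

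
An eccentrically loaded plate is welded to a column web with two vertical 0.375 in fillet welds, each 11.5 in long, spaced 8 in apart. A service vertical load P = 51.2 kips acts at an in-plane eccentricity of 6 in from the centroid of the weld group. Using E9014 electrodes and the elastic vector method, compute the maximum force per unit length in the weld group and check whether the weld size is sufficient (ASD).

f_max ≈ 5.07 kip/in; adequate

E90XX → F_EXX = 90 ksi.
Total weld length L_w = 23 in. Treat welds as unit-width lines.
Polar moment about centroid: J = 2[d³/12 + d(b/2)²] = 2[11.5³/12 + 11.5×4²] = 621.5 in³.
Direct shear f_v = P/L_w = 51.2 / 23 = 2.226 kip/in (vertical).
Torsion M = P·e = 51.2 × 6 = 307.2 kip·in.
Critical point at (x, y) = (4, 5.75) from centroid. f_tx = M·y/J = 2.842 kip/in; f_ty = M·x/J = 1.977 kip/in.
Resultant f_max = √[f_tx² + (f_v + f_ty)²] = √[2.842² + (2.226 + 1.977)²] = 5.074 kip/in.
Capacity per unit length: r_n/Ω = (1/2.0) × 0.6 × 90 × (0.707 × 0.375) = 7.158 kip/in.
5.074 ≤ 7.158 → adequate.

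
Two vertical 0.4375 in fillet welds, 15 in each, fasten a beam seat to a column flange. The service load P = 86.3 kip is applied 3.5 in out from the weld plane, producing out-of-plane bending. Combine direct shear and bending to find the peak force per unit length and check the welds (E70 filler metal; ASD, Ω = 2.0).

f_max ≈ 4.95 kip/in; adequate

E70XX → F_EXX = 70 ksi.
L_w = 2 × 15 = 30 in; section modulus (unit throat) S = 2 × L²/6 = 75 in².
Direct shear f_v = P/L_w = 86.3/30 = 2.877 kip/in.
Moment M = P × e = 86.3 × 3.5 = 302.05 kip·in; bending f_b = M/S = 4.027 kip/in.
f_max = √(f_v² + f_b²) = √(2.877² + 4.027²) = 4.949 kip/in.
r_n/Ω = (1/2.0) × 0.6 × 70 × (0.707 × 0.4375) = 6.496 kip/in → adequate.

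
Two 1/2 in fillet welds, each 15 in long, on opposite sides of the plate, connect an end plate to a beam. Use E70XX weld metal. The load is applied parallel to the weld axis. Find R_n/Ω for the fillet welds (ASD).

E70XX → F_EXX = 70 ksi.
Effective throat t_e = 0.707 × 0.5 = 0.3535 in.
Total length L = 30 in; A_we = 0.3535 × 30 = 10.6 in².
F_nw = 0.6 F_EXX = 0.6 × 70 = 42 ksi.
R_n = 42 × 10.6 = 445.4 kip; R_n/Ω = 445.4/2.0 = 222.7 kip.

R_n/Ω ≈ 223 kip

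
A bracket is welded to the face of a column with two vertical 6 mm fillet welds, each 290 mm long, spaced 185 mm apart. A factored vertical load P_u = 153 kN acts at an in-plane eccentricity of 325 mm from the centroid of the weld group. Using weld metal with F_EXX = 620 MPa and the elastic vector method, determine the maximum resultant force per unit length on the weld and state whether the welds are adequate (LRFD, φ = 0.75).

Total weld length L_w = 580 mm. Treat welds as unit-width lines.
Polar moment about centroid: J = 2[d³/12 + d(b/2)²] = 2[290³/12 + 290×92.5²] = 9027000 mm³.
Direct shear f_v = P/L_w = 153×10³ / 580 = 263.8 N/mm (vertical).
Torsion M = P·e = 153×10³ × 325 = 49725000 N·mm.
Critical point at (x, y) = (92.5, 145) from centroid. f_tx = M·y/J = 798.7 N/mm; f_ty = M·x/J = 509.5 N/mm.
Resultant f_max = √[f_tx² + (f_v + f_ty)²] = √[798.7² + (263.8 + 509.5)²] = 1112 N/mm.
Capacity per unit length: φr_n = 0.75 × 0.6 × 620 × (0.707 × 6) = 1184 N/mm.
1112 ≤ 1184 → adequate.

f_max ≈ 1110 N/mm; adequate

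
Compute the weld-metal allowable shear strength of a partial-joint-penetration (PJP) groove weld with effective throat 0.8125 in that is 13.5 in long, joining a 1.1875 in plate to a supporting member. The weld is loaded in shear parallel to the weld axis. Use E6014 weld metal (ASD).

R_n/Ω ≈ 197 kip

E60XX → F_EXX = 60 ksi.
Effective throat (given) t_e = 0.8125 in.
A_we = 0.8125 × 13.5 = 10.97 in².
F_nw = 0.6 F_EXX = 36 ksi.
R_n/Ω = (36 × 10.97) / 2.0 = 197.4 kip.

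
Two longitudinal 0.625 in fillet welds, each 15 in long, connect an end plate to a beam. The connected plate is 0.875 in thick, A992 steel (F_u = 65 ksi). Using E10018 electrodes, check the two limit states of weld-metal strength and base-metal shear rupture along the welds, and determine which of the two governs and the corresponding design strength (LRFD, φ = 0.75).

E100XX → F_EXX = 100 ksi.
t_e = 0.707 × 0.625 = 0.4419 in; L = 30 in.
Weld metal: φR_n = 0.75 × 0.6 × 100 × 0.4419 × 30 = 596.5 kip.
Base metal (shear rupture): φR_n = 0.75 × 0.6 × 65 × 0.875 × 30 = 767.8 kip.
Governing: weld metal.

φR_n ≈ 597 kip (weld metal governs)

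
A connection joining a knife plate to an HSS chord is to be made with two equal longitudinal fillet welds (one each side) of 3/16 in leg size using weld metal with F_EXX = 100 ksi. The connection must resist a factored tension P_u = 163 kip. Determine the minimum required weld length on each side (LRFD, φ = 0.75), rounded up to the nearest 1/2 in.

Throat t_e = 0.707 × 0.1875 = 0.1326 in.
φr_n = 0.75 × 0.6 × 100 × 0.1326 = 5.965 kip/in.
L_req = P_u / φr_n = 163 / 5.965 = 27.32 in total.
Per side: 27.32 / 2 = 13.66 in.
Round up → use L = 14 in on each side.

L = 14 in on each side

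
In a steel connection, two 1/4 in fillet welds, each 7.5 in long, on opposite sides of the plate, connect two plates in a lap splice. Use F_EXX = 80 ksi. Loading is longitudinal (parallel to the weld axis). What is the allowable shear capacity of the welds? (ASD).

Effective throat t_e = 0.707 × 0.25 = 0.1767 in.
Total length L = 15 in; A_we = 0.1767 × 15 = 2.651 in².
F_nw = 0.6 F_EXX = 0.6 × 80 = 48 ksi.
R_n = 48 × 2.651 = 127.3 kip; R_n/Ω = 127.3/2.0 = 63.63 kip.

R_n/Ω ≈ 63.6 kip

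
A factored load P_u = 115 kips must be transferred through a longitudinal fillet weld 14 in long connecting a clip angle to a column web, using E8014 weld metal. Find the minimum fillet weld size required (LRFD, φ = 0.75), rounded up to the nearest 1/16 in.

E80XX → F_EXX = 80 ksi.
Total weld length L = 14 in.
Required throat t_e = P_u / (φ × 0.6 F_EXX × L) = 115 / (0.75 × 0.6 × 80 × 14) = 0.2282 in.
Required leg w = t_e / 0.707 = 0.3227 in → use 3/8 in.

w = 3/8 in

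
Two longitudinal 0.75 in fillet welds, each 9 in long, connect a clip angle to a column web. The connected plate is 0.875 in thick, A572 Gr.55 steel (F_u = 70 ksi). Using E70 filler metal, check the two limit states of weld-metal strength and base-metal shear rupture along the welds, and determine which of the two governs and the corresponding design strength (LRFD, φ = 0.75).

E70XX → F_EXX = 70 ksi.
t_e = 0.707 × 0.75 = 0.5302 in; L = 18 in.
Weld metal: φR_n = 0.75 × 0.6 × 70 × 0.5302 × 18 = 300.7 kip.
Base metal (shear rupture): φR_n = 0.75 × 0.6 × 70 × 0.875 × 18 = 496.1 kip.
Governing: weld metal.

φR_n ≈ 301 kip (weld metal governs)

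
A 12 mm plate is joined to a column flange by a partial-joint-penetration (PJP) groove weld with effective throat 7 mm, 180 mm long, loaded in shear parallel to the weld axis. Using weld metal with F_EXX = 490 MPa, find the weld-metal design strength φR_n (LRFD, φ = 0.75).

Effective throat (given) t_e = 7 mm.
A_we = 7 × 180 = 1260 mm².
F_nw = 0.6 F_EXX = 294 MPa.
φR_n = 0.75 × 294 × 1260 × 10⁻³ = 277.8 kN.

φR_n ≈ 278 kN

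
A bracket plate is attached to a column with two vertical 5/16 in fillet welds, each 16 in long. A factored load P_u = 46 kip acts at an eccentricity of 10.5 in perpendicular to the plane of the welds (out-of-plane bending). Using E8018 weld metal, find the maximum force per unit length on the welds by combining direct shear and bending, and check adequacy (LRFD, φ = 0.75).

E80XX → F_EXX = 80 ksi.
L_w = 2 × 16 = 32 in; section modulus (unit throat) S = 2 × L²/6 = 85.33 in².
Direct shear f_v = P/L_w = 46/32 = 1.438 kip/in.
Moment M = P × e = 46 × 10.5 = 483 kip·in; bending f_b = M/S = 5.66 kip/in.
f_max = √(f_v² + f_b²) = √(1.438² + 5.66²) = 5.84 kip/in.
φr_n = 0.75 × 0.6 × 80 × (0.707 × 0.3125) = 7.954 kip/in → adequate.

f_max ≈ 5.84 kip/in; adequate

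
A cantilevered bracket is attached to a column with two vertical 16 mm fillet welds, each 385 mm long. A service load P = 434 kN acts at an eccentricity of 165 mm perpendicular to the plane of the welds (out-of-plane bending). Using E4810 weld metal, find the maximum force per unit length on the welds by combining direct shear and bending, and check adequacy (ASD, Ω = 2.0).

f_max ≈ 1560 N/mm; adequate

E48XX → F_EXX = 480 MPa.
L_w = 2 × 385 = 770 mm; section modulus (unit throat) S = 2 × L²/6 = 49410 mm².
Direct shear f_v = P/L_w = 434×10³/770 = 563.6 N/mm.
Moment M = P × e = 434×10³ × 165 = 71610000 N·mm; bending f_b = M/S = 1449 N/mm.
f_max = √(f_v² + f_b²) = √(563.6² + 1449²) = 1555 N/mm.
r_n/Ω = (1/2.0) × 0.6 × 480 × (0.707 × 16) = 1629 N/mm → adequate.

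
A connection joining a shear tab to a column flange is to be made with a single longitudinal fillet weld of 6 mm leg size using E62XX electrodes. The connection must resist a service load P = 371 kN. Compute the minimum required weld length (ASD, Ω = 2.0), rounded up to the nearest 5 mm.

E62XX → F_EXX = 620 MPa.
Throat t_e = 0.707 × 6 = 4.242 mm.
r_n/Ω = (0.6 × 620 × 4.242) / 2.0 = 789 N/mm = 0.789 kN/mm.
L_req = P / (r_n/Ω) = 371 / 0.789 = 470.2 mm total.
Round up → use L = 475 mm.

L = 475 mm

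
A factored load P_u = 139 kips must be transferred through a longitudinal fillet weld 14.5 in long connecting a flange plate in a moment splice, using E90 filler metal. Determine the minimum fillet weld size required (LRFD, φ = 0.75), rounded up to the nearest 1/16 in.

E90XX → F_EXX = 90 ksi.
Total weld length L = 14.5 in.
Required throat t_e = P_u / (φ × 0.6 F_EXX × L) = 139 / (0.75 × 0.6 × 90 × 14.5) = 0.2367 in.
Required leg w = t_e / 0.707 = 0.3348 in → use 3/8 in.

w = 3/8 in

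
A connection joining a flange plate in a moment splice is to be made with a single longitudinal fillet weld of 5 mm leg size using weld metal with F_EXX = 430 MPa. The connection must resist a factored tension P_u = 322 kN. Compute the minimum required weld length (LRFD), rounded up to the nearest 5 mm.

Throat t_e = 0.707 × 5 = 3.535 mm.
φr_n = 0.75 × 0.6 × 430 × 3.535 × 10⁻³ = 0.684 kN/mm.
L_req = P_u / φr_n = 322 / 0.684 = 470.7 mm total.
Round up → use L = 475 mm.

L = 475 mm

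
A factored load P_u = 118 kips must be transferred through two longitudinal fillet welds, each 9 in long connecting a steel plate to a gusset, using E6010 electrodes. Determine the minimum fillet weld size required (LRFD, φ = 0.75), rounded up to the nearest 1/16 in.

w = 3/8 in

E60XX → F_EXX = 60 ksi.
Total weld length L = 18 in.
Required throat t_e = P_u / (φ × 0.6 F_EXX × L) = 118 / (0.75 × 0.6 × 60 × 18) = 0.2428 in.
Required leg w = t_e / 0.707 = 0.3434 in → use 3/8 in.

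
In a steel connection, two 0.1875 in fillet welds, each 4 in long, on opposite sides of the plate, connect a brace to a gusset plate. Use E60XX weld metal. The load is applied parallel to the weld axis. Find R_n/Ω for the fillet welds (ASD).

R_n/Ω ≈ 19.1 kip

E60XX → F_EXX = 60 ksi.
Effective throat t_e = 0.707 × 0.1875 = 0.1326 in.
Total length L = 8 in; A_we = 0.1326 × 8 = 1.06 in².
F_nw = 0.6 F_EXX = 0.6 × 60 = 36 ksi.
R_n = 36 × 1.06 = 38.18 kip; R_n/Ω = 38.18/2.0 = 19.09 kip.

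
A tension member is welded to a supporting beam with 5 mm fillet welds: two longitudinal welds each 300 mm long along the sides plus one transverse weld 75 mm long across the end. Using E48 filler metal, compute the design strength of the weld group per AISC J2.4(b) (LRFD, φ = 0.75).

φR_n ≈ 515 kN

E48XX → F_EXX = 480 MPa.
t_e = 0.707 × 5 = 3.535 mm.
R_nwl = 0.6 × 480 × 3.535 × 600 × 10⁻³ = 610.8 kN (longitudinal, 2 welds).
R_nwt = 0.6 × 480 × 3.535 × 75 × 10⁻³ = 76.36 kN (transverse, base value).
(i) R_nwl + R_nwt = 687.2 kN; (ii) 0.85 R_nwl + 1.5 R_nwt = 633.8 kN.
R_n = max = 687.2 kN [governs: (i)]; φR_n = 515.4 kN.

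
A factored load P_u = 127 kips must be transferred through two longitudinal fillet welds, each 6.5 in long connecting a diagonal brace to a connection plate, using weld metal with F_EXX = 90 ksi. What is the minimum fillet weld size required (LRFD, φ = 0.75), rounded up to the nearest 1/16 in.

w = 3/8 in

Total weld length L = 13 in.
Required throat t_e = P_u / (φ × 0.6 F_EXX × L) = 127 / (0.75 × 0.6 × 90 × 13) = 0.2412 in.
Required leg w = t_e / 0.707 = 0.3412 in → use 3/8 in.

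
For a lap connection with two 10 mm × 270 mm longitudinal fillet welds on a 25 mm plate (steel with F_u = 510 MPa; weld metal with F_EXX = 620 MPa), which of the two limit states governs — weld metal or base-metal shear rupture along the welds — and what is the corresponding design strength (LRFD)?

φR_n ≈ 1070 kN (weld metal governs)

t_e = 0.707 × 10 = 7.07 mm; L = 540 mm.
Weld metal: φR_n = 0.75 × 0.6 × 620 × 7.07 × 540 × 10⁻³ = 1065 kN.
Base metal (shear rupture): φR_n = 0.75 × 0.6 × 510 × 25 × 540 × 10⁻³ = 3098 kN.
Governing: weld metal.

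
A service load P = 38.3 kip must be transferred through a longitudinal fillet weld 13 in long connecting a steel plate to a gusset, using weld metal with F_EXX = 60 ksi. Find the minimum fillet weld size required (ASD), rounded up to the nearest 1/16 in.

w = 1/4 in

Total weld length L = 13 in.
Required throat t_e = P × Ω / (0.6 F_EXX × L) = 38.3 × 2.0 / (0.6 × 60 × 13) = 0.1637 in.
Required leg w = t_e / 0.707 = 0.2315 in → use 1/4 in.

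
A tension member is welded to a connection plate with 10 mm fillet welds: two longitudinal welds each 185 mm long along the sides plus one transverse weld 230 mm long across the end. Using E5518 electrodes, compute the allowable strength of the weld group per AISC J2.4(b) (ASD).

R_n/Ω ≈ 769 kN

E55XX → F_EXX = 550 MPa.
t_e = 0.707 × 10 = 7.07 mm.
R_nwl = 0.6 × 550 × 7.07 × 370 × 10⁻³ = 863.2 kN (longitudinal, 2 welds).
R_nwt = 0.6 × 550 × 7.07 × 230 × 10⁻³ = 536.6 kN (transverse, base value).
(i) R_nwl + R_nwt = 1400 kN; (ii) 0.85 R_nwl + 1.5 R_nwt = 1539 kN.
R_n = max = 1539 kN [governs: (ii)]; R_n/Ω = 769.3 kN.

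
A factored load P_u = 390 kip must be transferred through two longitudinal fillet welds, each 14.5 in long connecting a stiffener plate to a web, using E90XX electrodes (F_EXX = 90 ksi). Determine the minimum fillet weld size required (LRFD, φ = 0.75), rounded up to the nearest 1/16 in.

Total weld length L = 29 in.
Required throat t_e = P_u / (φ × 0.6 F_EXX × L) = 390 / (0.75 × 0.6 × 90 × 29) = 0.3321 in.
Required leg w = t_e / 0.707 = 0.4697 in → use 1/2 in.

w = 1/2 in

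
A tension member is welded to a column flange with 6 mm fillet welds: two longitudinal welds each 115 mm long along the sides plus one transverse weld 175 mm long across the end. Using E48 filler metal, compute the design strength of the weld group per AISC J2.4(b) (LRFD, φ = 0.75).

E48XX → F_EXX = 480 MPa.
t_e = 0.707 × 6 = 4.242 mm.
R_nwl = 0.6 × 480 × 4.242 × 230 × 10⁻³ = 281 kN (longitudinal, 2 welds).
R_nwt = 0.6 × 480 × 4.242 × 175 × 10⁻³ = 213.8 kN (transverse, base value).
(i) R_nwl + R_nwt = 494.8 kN; (ii) 0.85 R_nwl + 1.5 R_nwt = 559.5 kN.
R_n = max = 559.5 kN [governs: (ii)]; φR_n = 419.7 kN.

φR_n ≈ 420 kN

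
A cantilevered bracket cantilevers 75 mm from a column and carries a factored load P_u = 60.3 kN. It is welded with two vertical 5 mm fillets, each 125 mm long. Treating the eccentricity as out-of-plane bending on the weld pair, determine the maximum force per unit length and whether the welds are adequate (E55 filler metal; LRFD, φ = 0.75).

f_max ≈ 901 N/mm; NOT adequate

E55XX → F_EXX = 550 MPa.
L_w = 2 × 125 = 250 mm; section modulus (unit throat) S = 2 × L²/6 = 5208 mm².
Direct shear f_v = P/L_w = 60.3×10³/250 = 241.2 N/mm.
Moment M = P × e = 60.3×10³ × 75 = 4522500 N·mm; bending f_b = M/S = 868.3 N/mm.
f_max = √(f_v² + f_b²) = √(241.2² + 868.3²) = 901.2 N/mm.
φr_n = 0.75 × 0.6 × 550 × (0.707 × 5) = 874.9 N/mm → NOT adequate.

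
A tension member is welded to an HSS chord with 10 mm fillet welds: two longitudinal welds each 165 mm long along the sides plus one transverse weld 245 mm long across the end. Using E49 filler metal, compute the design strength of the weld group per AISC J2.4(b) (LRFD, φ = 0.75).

E49XX → F_EXX = 490 MPa.
t_e = 0.707 × 10 = 7.07 mm.
R_nwl = 0.6 × 490 × 7.07 × 330 × 10⁻³ = 685.9 kN (longitudinal, 2 welds).
R_nwt = 0.6 × 490 × 7.07 × 245 × 10⁻³ = 509.3 kN (transverse, base value).
(i) R_nwl + R_nwt = 1195 kN; (ii) 0.85 R_nwl + 1.5 R_nwt = 1347 kN.
R_n = max = 1347 kN [governs: (ii)]; φR_n = 1010 kN.

φR_n ≈ 1010 kN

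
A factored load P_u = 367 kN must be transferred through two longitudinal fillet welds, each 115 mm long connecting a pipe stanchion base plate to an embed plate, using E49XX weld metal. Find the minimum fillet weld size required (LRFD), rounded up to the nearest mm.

w = 11 mm

E49XX → F_EXX = 490 MPa.
Total weld length L = 230 mm.
Required throat t_e = P_u / (φ × 0.6 F_EXX × L) = 367 / (0.75 × 0.6 × 490 × 230 × 10⁻³) = 7.237 mm.
Required leg w = t_e / 0.707 = 10.24 mm → use 11 mm.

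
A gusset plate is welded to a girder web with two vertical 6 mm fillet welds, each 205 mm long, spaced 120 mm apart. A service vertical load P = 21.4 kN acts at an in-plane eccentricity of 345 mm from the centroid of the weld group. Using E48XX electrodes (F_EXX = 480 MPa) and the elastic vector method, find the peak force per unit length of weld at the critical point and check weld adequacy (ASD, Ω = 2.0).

Total weld length L_w = 410 mm. Treat welds as unit-width lines.
Polar moment about centroid: J = 2[d³/12 + d(b/2)²] = 2[205³/12 + 205×60²] = 2912000 mm³.
Direct shear f_v = P/L_w = 21.4×10³ / 410 = 52.2 N/mm (vertical).
Torsion M = P·e = 21.4×10³ × 345 = 7383000 N·mm.
Critical point at (x, y) = (60, 102.5) from centroid. f_tx = M·y/J = 259.9 N/mm; f_ty = M·x/J = 152.1 N/mm.
Resultant f_max = √[f_tx² + (f_v + f_ty)²] = √[259.9² + (52.2 + 152.1)²] = 330.6 N/mm.
Capacity per unit length: r_n/Ω = (1/2.0) × 0.6 × 480 × (0.707 × 6) = 610.8 N/mm.
330.6 ≤ 610.8 → adequate.

f_max ≈ 331 N/mm; adequate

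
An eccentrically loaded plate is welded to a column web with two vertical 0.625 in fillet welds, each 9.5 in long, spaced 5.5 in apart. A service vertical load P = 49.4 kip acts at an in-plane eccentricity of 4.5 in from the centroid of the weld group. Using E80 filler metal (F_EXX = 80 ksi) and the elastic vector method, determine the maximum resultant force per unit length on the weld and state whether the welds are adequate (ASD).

f_max ≈ 6 kip/in; adequate

Total weld length L_w = 19 in. Treat welds as unit-width lines.
Polar moment about centroid: J = 2[d³/12 + d(b/2)²] = 2[9.5³/12 + 9.5×2.75²] = 286.6 in³.
Direct shear f_v = P/L_w = 49.4 / 19 = 2.6 kip/in (vertical).
Torsion M = P·e = 49.4 × 4.5 = 222.3 kip·in.
Critical point at (x, y) = (2.75, 4.75) from centroid. f_tx = M·y/J = 3.685 kip/in; f_ty = M·x/J = 2.133 kip/in.
Resultant f_max = √[f_tx² + (f_v + f_ty)²] = √[3.685² + (2.6 + 2.133)²] = 5.998 kip/in.
Capacity per unit length: r_n/Ω = (1/2.0) × 0.6 × 80 × (0.707 × 0.625) = 10.6 kip/in.
5.998 ≤ 10.6 → adequate.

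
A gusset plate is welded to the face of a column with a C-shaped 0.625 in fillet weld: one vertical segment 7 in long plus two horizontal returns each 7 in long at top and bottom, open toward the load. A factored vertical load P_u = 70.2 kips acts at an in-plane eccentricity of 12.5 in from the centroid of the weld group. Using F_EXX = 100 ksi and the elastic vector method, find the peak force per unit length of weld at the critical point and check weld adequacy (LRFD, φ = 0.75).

f_max ≈ 19.1 kip/in; adequate

Total weld length L_w = 21 in. Treat welds as unit-width lines.
Centroid: x̄ = 2×7×3.5 / 21 = 2.333 in from the vertical weld.
Polar moment about centroid: J = I_x + I_y = [7³/12 + 2×7×3.5²] + [7×2.333² + 2(7³/12 + 7×1.167²)] = 314.4 in³.
Direct shear f_v = P/L_w = 70.2 / 21 = 3.343 kip/in (vertical).
Torsion M = P·e = 70.2 × 12.5 = 877.5 kip·in.
Critical point at (x, y) = (4.667, 3.5) from centroid. f_tx = M·y/J = 9.768 kip/in; f_ty = M·x/J = 13.02 kip/in.
Resultant f_max = √[f_tx² + (f_v + f_ty)²] = √[9.768² + (3.343 + 13.02)²] = 19.06 kip/in.
Capacity per unit length: φr_n = 0.75 × 0.6 × 100 × (0.707 × 0.625) = 19.88 kip/in.
19.06 ≤ 19.88 → adequate.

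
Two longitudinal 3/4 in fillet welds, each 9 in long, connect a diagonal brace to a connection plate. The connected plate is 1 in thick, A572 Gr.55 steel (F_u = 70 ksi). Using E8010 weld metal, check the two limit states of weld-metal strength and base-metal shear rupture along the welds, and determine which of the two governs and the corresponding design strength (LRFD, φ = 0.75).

E80XX → F_EXX = 80 ksi.
t_e = 0.707 × 0.75 = 0.5302 in; L = 18 in.
Weld metal: φR_n = 0.75 × 0.6 × 80 × 0.5302 × 18 = 343.6 kips.
Base metal (shear rupture): φR_n = 0.75 × 0.6 × 70 × 1 × 18 = 567 kips.
Governing: weld metal.

φR_n ≈ 344 kips (weld metal governs)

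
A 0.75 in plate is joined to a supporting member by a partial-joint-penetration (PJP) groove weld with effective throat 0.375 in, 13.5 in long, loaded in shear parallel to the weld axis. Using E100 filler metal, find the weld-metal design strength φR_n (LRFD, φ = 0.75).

φR_n ≈ 228 kips

E100XX → F_EXX = 100 ksi.
Effective throat (given) t_e = 0.375 in.
A_we = 0.375 × 13.5 = 5.062 in².
F_nw = 0.6 F_EXX = 60 ksi.
φR_n = 0.75 × 60 × 5.062 = 227.8 kips.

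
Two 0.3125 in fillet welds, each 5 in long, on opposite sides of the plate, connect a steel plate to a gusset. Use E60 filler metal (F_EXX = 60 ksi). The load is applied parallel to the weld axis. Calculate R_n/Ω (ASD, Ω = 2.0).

R_n/Ω ≈ 39.8 kips

Effective throat t_e = 0.707 × 0.3125 = 0.2209 in.
Total length L = 10 in; A_we = 0.2209 × 10 = 2.209 in².
F_nw = 0.6 F_EXX = 0.6 × 60 = 36 ksi.
R_n = 36 × 2.209 = 79.54 kips; R_n/Ω = 79.54/2.0 = 39.77 kips.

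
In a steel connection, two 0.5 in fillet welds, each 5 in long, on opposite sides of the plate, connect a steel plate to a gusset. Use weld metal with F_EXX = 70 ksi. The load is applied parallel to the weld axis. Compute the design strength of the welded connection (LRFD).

φR_n ≈ 111 kip

Effective throat t_e = 0.707 × 0.5 = 0.3535 in.
Total length L = 10 in; A_we = 0.3535 × 10 = 3.535 in².
F_nw = 0.6 F_EXX = 0.6 × 70 = 42 ksi.
φR_n = 0.75 × 42 × 3.535 = 111.4 kip.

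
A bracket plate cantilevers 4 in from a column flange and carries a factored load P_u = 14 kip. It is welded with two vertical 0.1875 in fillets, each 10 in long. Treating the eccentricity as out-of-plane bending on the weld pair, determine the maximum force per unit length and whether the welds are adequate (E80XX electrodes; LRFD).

f_max ≈ 1.82 kip/in; adequate

E80XX → F_EXX = 80 ksi.
L_w = 2 × 10 = 20 in; section modulus (unit throat) S = 2 × L²/6 = 33.33 in².
Direct shear f_v = P/L_w = 14/20 = 0.7 kip/in.
Moment M = P × e = 14 × 4 = 56 kip·in; bending f_b = M/S = 1.68 kip/in.
f_max = √(f_v² + f_b²) = √(0.7² + 1.68²) = 1.82 kip/in.
φr_n = 0.75 × 0.6 × 80 × (0.707 × 0.1875) = 4.772 kip/in → adequate.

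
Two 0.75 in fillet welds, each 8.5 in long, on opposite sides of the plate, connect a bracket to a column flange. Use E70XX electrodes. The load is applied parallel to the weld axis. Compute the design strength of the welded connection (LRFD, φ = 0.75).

φR_n ≈ 284 kips

E70XX → F_EXX = 70 ksi.
Effective throat t_e = 0.707 × 0.75 = 0.5302 in.
Total length L = 17 in; A_we = 0.5302 × 17 = 9.014 in².
F_nw = 0.6 F_EXX = 0.6 × 70 = 42 ksi.
φR_n = 0.75 × 42 × 9.014 = 283.9 kips.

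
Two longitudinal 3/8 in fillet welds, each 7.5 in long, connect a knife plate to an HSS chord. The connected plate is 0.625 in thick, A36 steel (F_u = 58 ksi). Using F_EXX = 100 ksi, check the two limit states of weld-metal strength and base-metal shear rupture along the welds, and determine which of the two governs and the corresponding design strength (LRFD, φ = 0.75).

φR_n ≈ 179 kips (weld metal governs)

t_e = 0.707 × 0.375 = 0.2651 in; L = 15 in.
Weld metal: φR_n = 0.75 × 0.6 × 100 × 0.2651 × 15 = 179 kips.
Base metal (shear rupture): φR_n = 0.75 × 0.6 × 58 × 0.625 × 15 = 244.7 kips.
Governing: weld metal.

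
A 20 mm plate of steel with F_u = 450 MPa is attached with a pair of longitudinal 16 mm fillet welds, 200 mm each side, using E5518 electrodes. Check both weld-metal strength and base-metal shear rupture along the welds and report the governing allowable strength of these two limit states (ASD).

R_n/Ω ≈ 747 kN (weld metal governs)

E55XX → F_EXX = 550 MPa.
t_e = 0.707 × 16 = 11.31 mm; L = 400 mm.
Weld metal: R_n/Ω = (1/2.0) × 0.6 × 550 × 11.31 × 400 × 10⁻³ = 746.6 kN.
Base metal (shear rupture): R_n/Ω = (1/2.0) × 0.6 × 450 × 20 × 400 × 10⁻³ = 1080 kN.
Governing: weld metal.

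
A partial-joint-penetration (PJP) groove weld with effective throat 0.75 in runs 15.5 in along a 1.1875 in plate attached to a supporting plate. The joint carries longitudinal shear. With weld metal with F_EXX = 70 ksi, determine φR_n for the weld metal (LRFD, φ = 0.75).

Effective throat (given) t_e = 0.75 in.
A_we = 0.75 × 15.5 = 11.62 in².
F_nw = 0.6 F_EXX = 42 ksi.
φR_n = 0.75 × 42 × 11.62 = 366.2 kips.

φR_n ≈ 366 kips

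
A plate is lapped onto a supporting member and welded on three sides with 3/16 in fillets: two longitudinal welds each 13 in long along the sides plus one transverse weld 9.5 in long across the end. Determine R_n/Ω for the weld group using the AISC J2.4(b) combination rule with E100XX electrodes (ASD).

R_n/Ω ≈ 145 kip

E100XX → F_EXX = 100 ksi.
t_e = 0.707 × 0.1875 = 0.1326 in.
R_nwl = 0.6 × 100 × 0.1326 × 26 = 206.8 kip (longitudinal, 2 welds).
R_nwt = 0.6 × 100 × 0.1326 × 9.5 = 75.56 kip (transverse, base value).
(i) R_nwl + R_nwt = 282.4 kip; (ii) 0.85 R_nwl + 1.5 R_nwt = 289.1 kip.
R_n = max = 289.1 kip [governs: (ii)]; R_n/Ω = 144.6 kip.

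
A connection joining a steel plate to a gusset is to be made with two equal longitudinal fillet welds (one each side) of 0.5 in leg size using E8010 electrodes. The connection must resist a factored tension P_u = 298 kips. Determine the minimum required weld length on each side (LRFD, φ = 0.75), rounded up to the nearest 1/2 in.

L = 12 in on each side

E80XX → F_EXX = 80 ksi.
Throat t_e = 0.707 × 0.5 = 0.3535 in.
φr_n = 0.75 × 0.6 × 80 × 0.3535 = 12.73 kips/in.
L_req = P_u / φr_n = 298 / 12.73 = 23.42 in total.
Per side: 23.42 / 2 = 11.71 in.
Round up → use L = 12 in on each side.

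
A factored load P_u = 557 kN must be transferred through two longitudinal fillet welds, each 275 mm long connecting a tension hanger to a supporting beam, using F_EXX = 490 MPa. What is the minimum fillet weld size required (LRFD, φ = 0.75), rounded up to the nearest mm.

w = 7 mm

Total weld length L = 550 mm.
Required throat t_e = P_u / (φ × 0.6 F_EXX × L) = 557 / (0.75 × 0.6 × 490 × 550 × 10⁻³) = 4.593 mm.
Required leg w = t_e / 0.707 = 6.496 mm → use 7 mm.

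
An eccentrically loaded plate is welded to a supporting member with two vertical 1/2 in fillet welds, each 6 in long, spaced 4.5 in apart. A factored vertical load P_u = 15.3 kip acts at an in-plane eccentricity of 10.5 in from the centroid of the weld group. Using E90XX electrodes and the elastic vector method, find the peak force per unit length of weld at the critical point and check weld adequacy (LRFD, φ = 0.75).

E90XX → F_EXX = 90 ksi.
Total weld length L_w = 12 in. Treat welds as unit-width lines.
Polar moment about centroid: J = 2[d³/12 + d(b/2)²] = 2[6³/12 + 6×2.25²] = 96.75 in³.
Direct shear f_v = P/L_w = 15.3 / 12 = 1.275 kip/in (vertical).
Torsion M = P·e = 15.3 × 10.5 = 160.65 kip·in.
Critical point at (x, y) = (2.25, 3) from centroid. f_tx = M·y/J = 4.981 kip/in; f_ty = M·x/J = 3.736 kip/in.
Resultant f_max = √[f_tx² + (f_v + f_ty)²] = √[4.981² + (1.275 + 3.736)²] = 7.066 kip/in.
Capacity per unit length: φr_n = 0.75 × 0.6 × 90 × (0.707 × 0.5) = 14.32 kip/in.
7.066 ≤ 14.32 → adequate.

f_max ≈ 7.07 kip/in; adequate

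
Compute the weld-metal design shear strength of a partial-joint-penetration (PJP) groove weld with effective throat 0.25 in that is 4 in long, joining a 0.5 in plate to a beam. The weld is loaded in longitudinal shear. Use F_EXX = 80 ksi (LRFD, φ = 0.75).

Effective throat (given) t_e = 0.25 in.
A_we = 0.25 × 4 = 1 in².
F_nw = 0.6 F_EXX = 48 ksi.
φR_n = 0.75 × 48 × 1 = 36 kips.

φR_n ≈ 36 kips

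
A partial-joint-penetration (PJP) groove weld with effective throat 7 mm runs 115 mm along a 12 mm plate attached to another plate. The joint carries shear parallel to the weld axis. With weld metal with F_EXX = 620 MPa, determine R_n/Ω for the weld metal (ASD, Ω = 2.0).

Effective throat (given) t_e = 7 mm.
A_we = 7 × 115 = 805 mm².
F_nw = 0.6 F_EXX = 372 MPa.
R_n/Ω = (372 × 805) / 2.0 × 10⁻³ = 149.7 kN.

R_n/Ω ≈ 150 kN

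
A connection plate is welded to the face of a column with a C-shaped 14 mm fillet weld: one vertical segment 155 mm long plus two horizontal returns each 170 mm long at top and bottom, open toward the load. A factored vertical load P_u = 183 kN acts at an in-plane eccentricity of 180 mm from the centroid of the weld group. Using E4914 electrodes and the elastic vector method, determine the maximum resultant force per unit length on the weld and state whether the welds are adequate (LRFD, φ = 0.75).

f_max ≈ 1450 N/mm; adequate

E49XX → F_EXX = 490 MPa.
Total weld length L_w = 495 mm. Treat welds as unit-width lines.
Centroid: x̄ = 2×170×85 / 495 = 58.38 mm from the vertical weld.
Polar moment about centroid: J = I_x + I_y = [155³/12 + 2×170×77.5²] + [155×58.38² + 2(170³/12 + 170×26.62²)] = 3940000 mm³.
Direct shear f_v = P/L_w = 183×10³ / 495 = 369.7 N/mm (vertical).
Torsion M = P·e = 183×10³ × 180 = 32940000 N·mm.
Critical point at (x, y) = (111.6, 77.5) from centroid. f_tx = M·y/J = 647.9 N/mm; f_ty = M·x/J = 933 N/mm.
Resultant f_max = √[f_tx² + (f_v + f_ty)²] = √[647.9² + (369.7 + 933)²] = 1455 N/mm.
Capacity per unit length: φr_n = 0.75 × 0.6 × 490 × (0.707 × 14) = 2183 N/mm.
1455 ≤ 2183 → adequate.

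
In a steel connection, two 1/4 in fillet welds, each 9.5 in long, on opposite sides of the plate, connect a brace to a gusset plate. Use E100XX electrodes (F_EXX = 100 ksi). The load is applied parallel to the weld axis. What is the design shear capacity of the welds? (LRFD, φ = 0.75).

Effective throat t_e = 0.707 × 0.25 = 0.1767 in.
Total length L = 19 in; A_we = 0.1767 × 19 = 3.358 in².
F_nw = 0.6 F_EXX = 0.6 × 100 = 60 ksi.
φR_n = 0.75 × 60 × 3.358 = 151.1 kips.

φR_n ≈ 151 kips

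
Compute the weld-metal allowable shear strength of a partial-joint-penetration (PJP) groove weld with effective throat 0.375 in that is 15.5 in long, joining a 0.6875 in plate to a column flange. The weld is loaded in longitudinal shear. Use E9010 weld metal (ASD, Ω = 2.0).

R_n/Ω ≈ 157 kips

E90XX → F_EXX = 90 ksi.
Effective throat (given) t_e = 0.375 in.
A_we = 0.375 × 15.5 = 5.812 in².
F_nw = 0.6 F_EXX = 54 ksi.
R_n/Ω = (54 × 5.812) / 2.0 = 156.9 kips.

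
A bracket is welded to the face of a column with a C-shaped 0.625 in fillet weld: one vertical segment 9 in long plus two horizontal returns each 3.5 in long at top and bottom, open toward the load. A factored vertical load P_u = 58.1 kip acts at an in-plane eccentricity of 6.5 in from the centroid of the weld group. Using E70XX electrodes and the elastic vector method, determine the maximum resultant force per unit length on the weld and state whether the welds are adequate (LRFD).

f_max ≈ 11.3 kip/in; adequate

E70XX → F_EXX = 70 ksi.
Total weld length L_w = 16 in. Treat welds as unit-width lines.
Centroid: x̄ = 2×3.5×1.75 / 16 = 0.7656 in from the vertical weld.
Polar moment about centroid: J = I_x + I_y = [9³/12 + 2×3.5×4.5²] + [9×0.7656² + 2(3.5³/12 + 3.5×0.9844²)] = 221.7 in³.
Direct shear f_v = P/L_w = 58.1 / 16 = 3.631 kip/in (vertical).
Torsion M = P·e = 58.1 × 6.5 = 377.65 kip·in.
Critical point at (x, y) = (2.734, 4.5) from centroid. f_tx = M·y/J = 7.665 kip/in; f_ty = M·x/J = 4.658 kip/in.
Resultant f_max = √[f_tx² + (f_v + f_ty)²] = √[7.665² + (3.631 + 4.658)²] = 11.29 kip/in.
Capacity per unit length: φr_n = 0.75 × 0.6 × 70 × (0.707 × 0.625) = 13.92 kip/in.
11.29 ≤ 13.92 → adequate.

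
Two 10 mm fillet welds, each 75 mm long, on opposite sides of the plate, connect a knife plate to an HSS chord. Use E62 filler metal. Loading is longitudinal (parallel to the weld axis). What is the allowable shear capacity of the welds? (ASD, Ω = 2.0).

R_n/Ω ≈ 197 kN

E62XX → F_EXX = 620 MPa.
Effective throat t_e = 0.707 × 10 = 7.07 mm.
Total length L = 150 mm; A_we = 7.07 × 150 = 1060 mm².
F_nw = 0.6 F_EXX = 0.6 × 620 = 372 MPa.
R_n = 372 × 1060 × 10⁻³ = 394.5 kN; R_n/Ω = 394.5/2.0 = 197.3 kN.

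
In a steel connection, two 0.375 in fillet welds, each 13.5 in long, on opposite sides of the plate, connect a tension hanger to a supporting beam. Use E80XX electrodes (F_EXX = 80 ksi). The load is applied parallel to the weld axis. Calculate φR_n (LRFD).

φR_n ≈ 258 kips

Effective throat t_e = 0.707 × 0.375 = 0.2651 in.
Total length L = 27 in; A_we = 0.2651 × 27 = 7.158 in².
F_nw = 0.6 F_EXX = 0.6 × 80 = 48 ksi.
φR_n = 0.75 × 48 × 7.158 = 257.7 kips.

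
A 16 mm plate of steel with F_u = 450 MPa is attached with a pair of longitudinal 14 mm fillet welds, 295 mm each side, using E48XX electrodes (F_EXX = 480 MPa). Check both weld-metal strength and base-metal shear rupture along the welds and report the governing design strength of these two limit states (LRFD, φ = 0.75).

t_e = 0.707 × 14 = 9.898 mm; L = 590 mm.
Weld metal: φR_n = 0.75 × 0.6 × 480 × 9.898 × 590 × 10⁻³ = 1261 kN.
Base metal (shear rupture): φR_n = 0.75 × 0.6 × 450 × 16 × 590 × 10⁻³ = 1912 kN.
Governing: weld metal.

φR_n ≈ 1260 kN (weld metal governs)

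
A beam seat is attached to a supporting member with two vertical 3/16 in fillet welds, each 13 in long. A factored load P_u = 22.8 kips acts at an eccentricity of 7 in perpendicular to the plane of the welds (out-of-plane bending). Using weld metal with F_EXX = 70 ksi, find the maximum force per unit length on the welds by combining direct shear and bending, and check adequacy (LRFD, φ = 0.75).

f_max ≈ 2.97 kip/in; adequate

L_w = 2 × 13 = 26 in; section modulus (unit throat) S = 2 × L²/6 = 56.33 in².
Direct shear f_v = P/L_w = 22.8/26 = 0.8769 kip/in.
Moment M = P × e = 22.8 × 7 = 159.6 kip·in; bending f_b = M/S = 2.833 kip/in.
f_max = √(f_v² + f_b²) = √(0.8769² + 2.833²) = 2.966 kip/in.
φr_n = 0.75 × 0.6 × 70 × (0.707 × 0.1875) = 4.176 kip/in → adequate.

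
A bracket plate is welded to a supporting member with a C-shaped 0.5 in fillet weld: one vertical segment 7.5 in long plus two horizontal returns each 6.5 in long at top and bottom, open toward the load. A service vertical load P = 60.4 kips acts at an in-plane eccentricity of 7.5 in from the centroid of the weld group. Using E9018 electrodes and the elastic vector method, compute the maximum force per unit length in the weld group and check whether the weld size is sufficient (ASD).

E90XX → F_EXX = 90 ksi.
Total weld length L_w = 20.5 in. Treat welds as unit-width lines.
Centroid: x̄ = 2×6.5×3.25 / 20.5 = 2.061 in from the vertical weld.
Polar moment about centroid: J = I_x + I_y = [7.5³/12 + 2×6.5×3.75²] + [7.5×2.061² + 2(6.5³/12 + 6.5×1.189²)] = 314 in³.
Direct shear f_v = P/L_w = 60.4 / 20.5 = 2.946 kip/in (vertical).
Torsion M = P·e = 60.4 × 7.5 = 453 kip·in.
Critical point at (x, y) = (4.439, 3.75) from centroid. f_tx = M·y/J = 5.41 kip/in; f_ty = M·x/J = 6.405 kip/in.
Resultant f_max = √[f_tx² + (f_v + f_ty)²] = √[5.41² + (2.946 + 6.405)²] = 10.8 kip/in.
Capacity per unit length: r_n/Ω = (1/2.0) × 0.6 × 90 × (0.707 × 0.5) = 9.544 kip/in.
10.8 > 9.544 → NOT adequate.

f_max ≈ 10.8 kip/in; NOT adequate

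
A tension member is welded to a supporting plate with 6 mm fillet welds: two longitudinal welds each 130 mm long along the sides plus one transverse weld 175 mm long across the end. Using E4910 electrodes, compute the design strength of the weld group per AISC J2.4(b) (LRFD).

E49XX → F_EXX = 490 MPa.
t_e = 0.707 × 6 = 4.242 mm.
R_nwl = 0.6 × 490 × 4.242 × 260 × 10⁻³ = 324.3 kN (longitudinal, 2 welds).
R_nwt = 0.6 × 490 × 4.242 × 175 × 10⁻³ = 218.3 kN (transverse, base value).
(i) R_nwl + R_nwt = 542.5 kN; (ii) 0.85 R_nwl + 1.5 R_nwt = 603 kN.
R_n = max = 603 kN [governs: (ii)]; φR_n = 452.2 kN.

φR_n ≈ 452 kN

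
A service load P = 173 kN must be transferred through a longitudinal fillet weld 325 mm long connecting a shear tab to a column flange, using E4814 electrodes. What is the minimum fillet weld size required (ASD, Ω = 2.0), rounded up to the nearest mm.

E48XX → F_EXX = 480 MPa.
Total weld length L = 325 mm.
Required throat t_e = P × Ω / (0.6 F_EXX × L) = 173 × 2.0 / (0.6 × 480 × 325 × 10⁻³) = 3.697 mm.
Required leg w = t_e / 0.707 = 5.229 mm → use 6 mm.

w = 6 mm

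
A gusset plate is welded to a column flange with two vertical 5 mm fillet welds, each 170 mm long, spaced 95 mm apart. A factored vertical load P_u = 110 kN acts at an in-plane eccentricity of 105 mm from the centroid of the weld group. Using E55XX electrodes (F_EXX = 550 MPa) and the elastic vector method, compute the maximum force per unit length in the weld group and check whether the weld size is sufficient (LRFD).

f_max ≈ 912 N/mm; NOT adequate

Total weld length L_w = 340 mm. Treat welds as unit-width lines.
Polar moment about centroid: J = 2[d³/12 + d(b/2)²] = 2[170³/12 + 170×47.5²] = 1586000 mm³.
Direct shear f_v = P/L_w = 110×10³ / 340 = 323.5 N/mm (vertical).
Torsion M = P·e = 110×10³ × 105 = 11550000 N·mm.
Critical point at (x, y) = (47.5, 85) from centroid. f_tx = M·y/J = 619 N/mm; f_ty = M·x/J = 345.9 N/mm.
Resultant f_max = √[f_tx² + (f_v + f_ty)²] = √[619² + (323.5 + 345.9)²] = 911.8 N/mm.
Capacity per unit length: φr_n = 0.75 × 0.6 × 550 × (0.707 × 5) = 874.9 N/mm.
911.8 > 874.9 → NOT adequate.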